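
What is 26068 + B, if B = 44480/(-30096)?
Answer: 49031128/1881 ≈ 26067.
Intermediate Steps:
B = -2780/1881 (B = 44480*(-1/30096) = -2780/1881 ≈ -1.4779)
26068 + B = 26068 - 2780/1881 = 49031128/1881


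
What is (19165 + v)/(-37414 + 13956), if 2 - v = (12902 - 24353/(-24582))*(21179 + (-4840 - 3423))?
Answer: 2048121363589/288322278 ≈ 7103.6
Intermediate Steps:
v = -2048356920604/12291 (v = 2 - (12902 - 24353/(-24582))*(21179 + (-4840 - 3423)) = 2 - (12902 - 24353*(-1/24582))*(21179 - 8263) = 2 - (12902 + 24353/24582)*12916 = 2 - 317181317*12916/24582 = 2 - 1*2048356945186/12291 = 2 - 2048356945186/12291 = -2048356920604/12291 ≈ -1.6665e+8)
(19165 + v)/(-37414 + 13956) = (19165 - 2048356920604/12291)/(-37414 + 13956) = -2048121363589/12291/(-23458) = -2048121363589/12291*(-1/23458) = 2048121363589/288322278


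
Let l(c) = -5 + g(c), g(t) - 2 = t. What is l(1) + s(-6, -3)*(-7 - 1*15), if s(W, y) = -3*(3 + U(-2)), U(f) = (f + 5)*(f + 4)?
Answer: 592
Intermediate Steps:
U(f) = (4 + f)*(5 + f) (U(f) = (5 + f)*(4 + f) = (4 + f)*(5 + f))
g(t) = 2 + t
l(c) = -3 + c (l(c) = -5 + (2 + c) = -3 + c)
s(W, y) = -27 (s(W, y) = -3*(3 + (20 + (-2)² + 9*(-2))) = -3*(3 + (20 + 4 - 18)) = -3*(3 + 6) = -3*9 = -27)
l(1) + s(-6, -3)*(-7 - 1*15) = (-3 + 1) - 27*(-7 - 1*15) = -2 - 27*(-7 - 15) = -2 - 27*(-22) = -2 + 594 = 592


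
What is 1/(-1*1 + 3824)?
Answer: 1/3823 ≈ 0.00026157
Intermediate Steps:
1/(-1*1 + 3824) = 1/(-1 + 3824) = 1/3823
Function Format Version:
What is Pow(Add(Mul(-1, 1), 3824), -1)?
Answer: Rational(1, 3823) ≈ 0.00026157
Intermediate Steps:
Pow(Add(Mul(-1, 1), 3824), -1) = Pow(Add(-1, 3824), -1) = Pow(3823, -1) = Rational(1, 3823)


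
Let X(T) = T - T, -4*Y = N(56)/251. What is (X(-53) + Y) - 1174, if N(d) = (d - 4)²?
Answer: -295350/251 ≈ -1176.7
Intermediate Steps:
N(d) = (-4 + d)²
Y = -676/251 (Y = -(-4 + 56)²/(4*251) = -52²/(4*251) = -676/251 ≈ -2.6932)
X(T) = 0
(X(-53) + Y) - 1174 = (0 - 676/251) - 1174 = -676/251 - 1174 = -295350/251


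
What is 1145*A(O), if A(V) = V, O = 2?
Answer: 2290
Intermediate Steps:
1145*A(O) = 1145*2 = 2290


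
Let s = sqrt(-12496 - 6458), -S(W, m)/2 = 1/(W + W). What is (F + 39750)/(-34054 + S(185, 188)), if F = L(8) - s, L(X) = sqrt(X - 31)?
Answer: -2451250/2099997 - 185*I*sqrt(23)/6299991 + 185*I*sqrt(26)/233333 ≈ -1.1673 + 0.003902*I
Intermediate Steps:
S(W, m) = -1/W (S(W, m) = -2/(W + W) = -2*1/(2*W) = -1/W)
s = 27*I*sqrt(26) (s = sqrt(-18954) = 27*I*sqrt(26) ≈ 137.67*I)
L(X) = sqrt(-31 + X)
F = I*sqrt(23) - 27*I*sqrt(26) (F = sqrt(-31 + 8) - 27*I*sqrt(26) = sqrt(-23) - 27*I*sqrt(26) = I*sqrt(23) - 27*I*sqrt(26) ≈ -132.88*I)
(F + 39750)/(-34054 + S(185, 188)) = (I*(sqrt(23) - 27*sqrt(26)) + 39750)/(-34054 - 1/185) = (39750 + I*(sqrt(23) - 27*sqrt(26)))/(-34054 - 1*1/185) = (39750 + I*(sqrt(23) - 27*sqrt(26)))/(-34054 - 1/185) = (39750 + I*(sqrt(23) - 27*sqrt(26)))/(-6299991/185) = (39750 + I*(sqrt(23) - 27*sqrt(26)))*(-185/6299991) = -2451250/2099997 - 185*I*(sqrt(23) - 27*sqrt(26))/6299991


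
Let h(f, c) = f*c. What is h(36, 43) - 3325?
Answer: -1777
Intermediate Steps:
h(f, c) = c*f
h(36, 43) - 3325 = 43*36 - 3325 = 1548 - 3325 = -1777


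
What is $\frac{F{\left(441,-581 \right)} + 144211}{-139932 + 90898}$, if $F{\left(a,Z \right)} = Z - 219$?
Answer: $- \frac{143411}{49034} \approx -2.9247$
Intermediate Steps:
$F{\left(a,Z \right)} = -219 + Z$
$\frac{F{\left(441,-581 \right)} + 144211}{-139932 + 90898} = \frac{\left(-219 - 581\right) + 144211}{-139932 + 90898} = \frac{-800 + 144211}{-49034} = 143411 \left(- \frac{1}{49034}\right) = - \frac{143411}{49034}$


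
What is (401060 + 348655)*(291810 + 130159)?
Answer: 316356488835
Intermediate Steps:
(401060 + 348655)*(291810 + 130159) = 749715*421969 = 316356488835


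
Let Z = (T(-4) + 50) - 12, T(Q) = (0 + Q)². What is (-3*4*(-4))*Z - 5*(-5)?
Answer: 2617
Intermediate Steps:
T(Q) = Q²
Z = 54 (Z = ((-4)² + 50) - 12 = (16 + 50) - 12 = 66 - 12 = 54)
(-3*4*(-4))*Z - 5*(-5) = (-3*4*(-4))*54 - 5*(-5) = -12*(-4)*54 + 25 = 48*54 + 25 = 2592 + 25 = 2617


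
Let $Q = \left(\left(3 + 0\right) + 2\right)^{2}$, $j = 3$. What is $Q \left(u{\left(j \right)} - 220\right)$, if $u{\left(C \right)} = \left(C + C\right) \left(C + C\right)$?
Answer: $-4600$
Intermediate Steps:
$Q = 25$ ($Q = \left(3 + 2\right)^{2} = 5^{2} = 25$)
$u{\left(C \right)} = 4 C^{2}$ ($u{\left(C \right)} = 2 C 2 C = 4 C^{2}$)
$Q \left(u{\left(j \right)} - 220\right) = 25 \left(4 \cdot 3^{2} - 220\right) = 25 \left(4 \cdot 9 - 220\right) = 25 \left(36 - 220\right) = 25 \left(-184\right) = -4600$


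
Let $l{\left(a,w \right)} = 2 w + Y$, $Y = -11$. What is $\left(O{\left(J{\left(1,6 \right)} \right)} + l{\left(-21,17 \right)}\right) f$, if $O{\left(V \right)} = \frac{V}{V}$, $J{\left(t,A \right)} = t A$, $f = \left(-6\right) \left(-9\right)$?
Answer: $1296$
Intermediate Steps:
$l{\left(a,w \right)} = -11 + 2 w$ ($l{\left(a,w \right)} = 2 w - 11 = -11 + 2 w$)
$f = 54$
$J{\left(t,A \right)} = A t$
$O{\left(V \right)} = 1$
$\left(O{\left(J{\left(1,6 \right)} \right)} + l{\left(-21,17 \right)}\right) f = \left(1 + \left(-11 + 2 \cdot 17\right)\right) 54 = \left(1 + \left(-11 + 34\right)\right) 54 = \left(1 + 23\right) 54 = 24 \cdot 54 = 1296$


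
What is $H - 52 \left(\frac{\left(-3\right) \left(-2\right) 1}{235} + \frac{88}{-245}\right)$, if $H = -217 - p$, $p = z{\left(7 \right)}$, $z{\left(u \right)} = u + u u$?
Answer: $- \frac{2943811}{11515} \approx -255.65$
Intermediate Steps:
$z{\left(u \right)} = u + u^{2}$
$p = 56$ ($p = 7 \left(1 + 7\right) = 7 \cdot 8 = 56$)
$H = -273$ ($H = -217 - 56 = -273$)
$H - 52 \left(\frac{\left(-3\right) \left(-2\right) 1}{235} + \frac{88}{-245}\right) = -273 - 52 \left(\frac{\left(-3\right) \left(-2\right) 1}{235} + \frac{88}{-245}\right) = -273 - 52 \left(6 \cdot 1 \cdot \frac{1}{235} + 88 \left(- \frac{1}{245}\right)\right) = -273 - 52 \left(6 \cdot \frac{1}{235} - \frac{88}{245}\right) = -273 - 52 \left(\frac{6}{235} - \frac{88}{245}\right) = -273 - - \frac{199784}{11515} = -273 + \frac{199784}{11515} = - \frac{2943811}{11515}$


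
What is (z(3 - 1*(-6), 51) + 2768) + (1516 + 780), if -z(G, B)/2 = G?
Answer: 5046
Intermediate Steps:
z(G, B) = -2*G
(z(3 - 1*(-6), 51) + 2768) + (1516 + 780) = (-2*(3 - 1*(-6)) + 2768) + (1516 + 780) = (-2*(3 + 6) + 2768) + 2296 = (-2*9 + 2768) + 2296 = (-18 + 2768) + 2296 = 2750 + 2296 = 5046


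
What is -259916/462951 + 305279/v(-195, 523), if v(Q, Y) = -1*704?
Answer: -141512199193/325917504 ≈ -434.20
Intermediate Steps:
v(Q, Y) = -704
-259916/462951 + 305279/v(-195, 523) = -259916/462951 + 305279/(-704) = -259916*1/462951 + 305279*(-1/704) = -259916/462951 - 305279/704 = -141512199193/325917504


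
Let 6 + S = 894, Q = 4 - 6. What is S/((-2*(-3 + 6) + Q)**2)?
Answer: 111/8 ≈ 13.875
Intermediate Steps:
Q = -2
S = 888 (S = -6 + 894 = 888)
S/((-2*(-3 + 6) + Q)**2) = 888/((-2*(-3 + 6) - 2)**2) = 888/((-2*3 - 2)**2) = 888/((-6 - 2)**2) = 888/((-8)**2) = 888/64 = 888*(1/64) = 111/8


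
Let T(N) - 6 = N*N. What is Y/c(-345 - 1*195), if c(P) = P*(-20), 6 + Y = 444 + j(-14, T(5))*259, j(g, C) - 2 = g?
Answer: -89/360 ≈ -0.24722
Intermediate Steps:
T(N) = 6 + N**2 (T(N) = 6 + N*N = 6 + N**2)
j(g, C) = 2 + g
Y = -2670 (Y = -6 + (444 + (2 - 14)*259) = -6 + (444 - 12*259) = -6 + (444 - 3108) = -6 - 2664 = -2670)
c(P) = -20*P
Y/c(-345 - 1*195) = -2670*(-1/(20*(-345 - 1*195))) = -2670*(-1/(20*(-345 - 195))) = -2670/((-20*(-540))) = -2670/10800 = -2670*1/10800 = -89/360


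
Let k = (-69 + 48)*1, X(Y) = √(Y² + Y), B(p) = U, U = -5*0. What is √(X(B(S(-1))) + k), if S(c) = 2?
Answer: I*√21 ≈ 4.5826*I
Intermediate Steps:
U = 0
B(p) = 0
X(Y) = √(Y + Y²)
k = -21 (k = -21*1 = -21)
√(X(B(S(-1))) + k) = √(√(0*(1 + 0)) - 21) = √(√(0*1) - 21) = √(√0 - 21) = √(0 - 21) = √(-21) = I*√21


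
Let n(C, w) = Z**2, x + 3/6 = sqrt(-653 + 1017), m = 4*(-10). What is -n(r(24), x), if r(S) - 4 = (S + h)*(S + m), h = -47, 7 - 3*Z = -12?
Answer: -361/9 ≈ -40.111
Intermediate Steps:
Z = 19/3 (Z = 7/3 - 1/3*(-12) = 7/3 + 4 = 19/3 ≈ 6.3333)
m = -40
r(S) = 4 + (-47 + S)*(-40 + S) (r(S) = 4 + (S - 47)*(S - 40) = 4 + (-47 + S)*(-40 + S))
x = -1/2 + 2*sqrt(91) (x = -1/2 + sqrt(-653 + 1017) = -1/2 + sqrt(364) = -1/2 + 2*sqrt(91) ≈ 18.579)
n(C, w) = 361/9 (n(C, w) = (19/3)**2 = 361/9)
-n(r(24), x) = -1*361/9 = -361/9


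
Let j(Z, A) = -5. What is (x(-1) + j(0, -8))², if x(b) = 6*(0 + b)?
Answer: 121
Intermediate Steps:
x(b) = 6*b
(x(-1) + j(0, -8))² = (6*(-1) - 5)² = (-6 - 5)² = (-11)² = 121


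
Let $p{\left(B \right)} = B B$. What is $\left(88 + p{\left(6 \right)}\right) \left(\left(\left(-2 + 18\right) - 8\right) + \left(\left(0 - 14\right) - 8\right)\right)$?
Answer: $-1736$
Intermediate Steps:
$p{\left(B \right)} = B^{2}$
$\left(88 + p{\left(6 \right)}\right) \left(\left(\left(-2 + 18\right) - 8\right) + \left(\left(0 - 14\right) - 8\right)\right) = \left(88 + 6^{2}\right) \left(\left(\left(-2 + 18\right) - 8\right) + \left(\left(0 - 14\right) - 8\right)\right) = \left(88 + 36\right) \left(\left(16 - 8\right) - 22\right) = 124 \left(8 - 22\right) = 124 \left(-14\right) = -1736$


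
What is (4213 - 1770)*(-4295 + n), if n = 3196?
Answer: -2684857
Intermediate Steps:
(4213 - 1770)*(-4295 + n) = (4213 - 1770)*(-4295 + 3196) = 2443*(-1099) = -2684857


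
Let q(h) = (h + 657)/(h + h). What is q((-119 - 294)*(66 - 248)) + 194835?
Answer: 29290011043/150332 ≈ 1.9484e+5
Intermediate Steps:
q(h) = (657 + h)/(2*h) (q(h) = (657 + h)/((2*h)) = (657 + h)*(1/(2*h)) = (657 + h)/(2*h))
q((-119 - 294)*(66 - 248)) + 194835 = (657 + (-119 - 294)*(66 - 248))/(2*(((-119 - 294)*(66 - 248)))) + 194835 = (657 - 413*(-182))/(2*((-413*(-182)))) + 194835 = (1/2)*(657 + 75166)/75166 + 194835 = (1/2)*(1/75166)*75823 + 194835 = 75823/150332 + 194835 = 29290011043/150332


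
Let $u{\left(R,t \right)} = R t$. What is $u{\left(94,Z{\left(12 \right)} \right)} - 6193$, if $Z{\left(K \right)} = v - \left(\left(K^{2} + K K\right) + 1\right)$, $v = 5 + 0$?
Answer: $-32889$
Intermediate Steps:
$v = 5$
$Z{\left(K \right)} = 4 - 2 K^{2}$ ($Z{\left(K \right)} = 5 - \left(\left(K^{2} + K K\right) + 1\right) = 5 - \left(\left(K^{2} + K^{2}\right) + 1\right) = 5 - \left(2 K^{2} + 1\right) = 5 - \left(1 + 2 K^{2}\right) = 4 - 2 K^{2}$)
$u{\left(94,Z{\left(12 \right)} \right)} - 6193 = 94 \left(4 - 2 \cdot 12^{2}\right) - 6193 = 94 \left(4 - 288\right) - 6193 = 94 \left(-284\right) - 6193 = -26696 - 6193 = -32889$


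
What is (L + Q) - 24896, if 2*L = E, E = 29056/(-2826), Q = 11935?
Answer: -18321157/1413 ≈ -12966.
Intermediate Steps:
E = -14528/1413 (E = 29056*(-1/2826) = -14528/1413 ≈ -10.282)
L = -7264/1413 (L = (½)*(-14528/1413) = -7264/1413 ≈ -5.1408)
(L + Q) - 24896 = (-7264/1413 + 11935) - 24896 = 16856891/1413 - 24896 = -18321157/1413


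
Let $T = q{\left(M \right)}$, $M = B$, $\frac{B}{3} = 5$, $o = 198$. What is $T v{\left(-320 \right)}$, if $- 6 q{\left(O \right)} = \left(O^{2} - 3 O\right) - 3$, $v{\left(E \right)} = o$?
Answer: $-5841$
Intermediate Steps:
$B = 15$ ($B = 3 \cdot 5 = 15$)
$v{\left(E \right)} = 198$
$M = 15$
$q{\left(O \right)} = \frac{1}{2} + \frac{O}{2} - \frac{O^{2}}{6}$ ($q{\left(O \right)} = - \frac{\left(O^{2} - 3 O\right) - 3}{6} = - \frac{-3 + O^{2} - 3 O}{6} = \frac{1}{2} + \frac{O}{2} - \frac{O^{2}}{6}$)
$T = - \frac{59}{2}$ ($T = \frac{1}{2} + \frac{1}{2} \cdot 15 - \frac{15^{2}}{6} = \frac{1}{2} + \frac{15}{2} - \frac{75}{2} = - \frac{59}{2} \approx -29.5$)
$T v{\left(-320 \right)} = \left(- \frac{59}{2}\right) 198 = -5841$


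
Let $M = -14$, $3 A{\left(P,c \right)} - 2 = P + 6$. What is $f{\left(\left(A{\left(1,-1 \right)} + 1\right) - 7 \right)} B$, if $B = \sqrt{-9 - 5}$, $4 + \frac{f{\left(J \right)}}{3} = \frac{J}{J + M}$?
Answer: $- \frac{195 i \sqrt{14}}{17} \approx - 42.919 i$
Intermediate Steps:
$A{\left(P,c \right)} = \frac{8}{3} + \frac{P}{3}$ ($A{\left(P,c \right)} = \frac{2}{3} + \frac{P + 6}{3} = \frac{2}{3} + \frac{6 + P}{3} = \frac{2}{3} + \left(2 + \frac{P}{3}\right) = \frac{8}{3} + \frac{P}{3}$)
$f{\left(J \right)} = -12 + \frac{3 J}{-14 + J}$ ($f{\left(J \right)} = -12 + 3 \frac{J}{J - 14} = -12 + 3 \frac{J}{-14 + J} = -12 + \frac{3 J}{-14 + J}$)
$B = i \sqrt{14}$ ($B = \sqrt{-14} = i \sqrt{14} \approx 3.7417 i$)
$f{\left(\left(A{\left(1,-1 \right)} + 1\right) - 7 \right)} B = \frac{3 \left(56 - 3 \left(\left(\left(\frac{8}{3} + \frac{1}{3} \cdot 1\right) + 1\right) - 7\right)\right)}{-14 + \left(\left(\left(\frac{8}{3} + \frac{1}{3} \cdot 1\right) + 1\right) - 7\right)} i \sqrt{14} = \frac{3 \left(56 - 3 \left(\left(\left(\frac{8}{3} + \frac{1}{3}\right) + 1\right) - 7\right)\right)}{-14 + \left(\left(\left(\frac{8}{3} + \frac{1}{3}\right) + 1\right) - 7\right)} i \sqrt{14} = \frac{3 \left(56 - 3 \left(\left(3 + 1\right) - 7\right)\right)}{-14 + \left(\left(3 + 1\right) - 7\right)} i \sqrt{14} = \frac{3 \left(56 - 3 \left(4 - 7\right)\right)}{-14 + \left(4 - 7\right)} i \sqrt{14} = \frac{3 \left(56 - -9\right)}{-14 - 3} i \sqrt{14} = \frac{3 \left(56 + 9\right)}{-17} i \sqrt{14} = 3 \left(- \frac{1}{17}\right) 65 i \sqrt{14} = - \frac{195 i \sqrt{14}}{17}$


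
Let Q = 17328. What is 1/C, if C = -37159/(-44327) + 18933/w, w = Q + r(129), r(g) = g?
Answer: 257938813/495975918 ≈ 0.52006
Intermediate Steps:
w = 17457 (w = 17328 + 129 = 17457)
C = 495975918/257938813 (C = -37159/(-44327) + 18933/17457 = -37159*(-1/44327) + 18933*(1/17457) = 37159/44327 + 6311/5819 = 495975918/257938813 ≈ 1.9228)
1/C = 1/(495975918/257938813) = 257938813/495975918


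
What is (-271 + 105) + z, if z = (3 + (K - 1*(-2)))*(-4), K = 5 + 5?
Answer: -226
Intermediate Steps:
K = 10
z = -60 (z = (3 + (10 - 1*(-2)))*(-4) = (3 + (10 + 2))*(-4) = (3 + 12)*(-4) = 15*(-4) = -60)
(-271 + 105) + z = (-271 + 105) - 60 = -166 - 60 = -226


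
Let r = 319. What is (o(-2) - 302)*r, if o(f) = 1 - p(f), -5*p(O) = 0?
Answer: -96019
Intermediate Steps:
p(O) = 0 (p(O) = -⅕*0 = 0)
o(f) = 1 (o(f) = 1 - 1*0 = 1 + 0 = 1)
(o(-2) - 302)*r = (1 - 302)*319 = -301*319 = -96019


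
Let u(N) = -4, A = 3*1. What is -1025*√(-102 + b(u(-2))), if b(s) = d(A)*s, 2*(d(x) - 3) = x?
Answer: -2050*I*√30 ≈ -11228.0*I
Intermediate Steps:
A = 3
d(x) = 3 + x/2
b(s) = 9*s/2 (b(s) = (3 + (½)*3)*s = (3 + 3/2)*s = 9*s/2)
-1025*√(-102 + b(u(-2))) = -1025*√(-102 + (9/2)*(-4)) = -1025*√(-102 - 18) = -2050*I*√30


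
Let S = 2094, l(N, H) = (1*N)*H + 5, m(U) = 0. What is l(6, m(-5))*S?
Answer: 10470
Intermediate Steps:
l(N, H) = 5 + H*N (l(N, H) = N*H + 5 = H*N + 5 = 5 + H*N)
l(6, m(-5))*S = (5 + 0*6)*2094 = (5 + 0)*2094 = 5*2094 = 10470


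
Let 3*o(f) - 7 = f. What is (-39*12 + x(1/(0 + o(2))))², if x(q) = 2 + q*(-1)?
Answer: 1957201/9 ≈ 2.1747e+5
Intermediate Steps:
o(f) = 7/3 + f/3
x(q) = 2 - q
(-39*12 + x(1/(0 + o(2))))² = (-39*12 + (2 - 1/(0 + (7/3 + (⅓)*2))))² = (-468 + (2 - 1/(0 + (7/3 + ⅔))))² = (-468 + (2 - 1/(0 + 3)))² = (-468 + (2 - 1/3))² = (-468 + (2 - 1*⅓))² = (-468 + (2 - ⅓))² = (-468 + 5/3)² = (-1399/3)² = 1957201/9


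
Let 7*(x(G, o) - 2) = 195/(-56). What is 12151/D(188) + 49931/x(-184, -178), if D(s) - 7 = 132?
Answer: 2727797267/81871 ≈ 33318.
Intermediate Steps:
x(G, o) = 589/392 (x(G, o) = 2 + (195/(-56))/7 = 2 + (195*(-1/56))/7 = 2 + (⅐)*(-195/56) = 2 - 195/392 = 589/392)
D(s) = 139 (D(s) = 7 + 132 = 139)
12151/D(188) + 49931/x(-184, -178) = 12151/139 + 49931/(589/392) = 12151*(1/139) + 49931*(392/589) = 12151/139 + 19572952/589 = 2727797267/81871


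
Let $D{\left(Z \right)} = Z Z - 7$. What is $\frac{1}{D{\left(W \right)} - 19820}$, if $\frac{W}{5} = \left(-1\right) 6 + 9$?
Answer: $- \frac{1}{19602} \approx -5.1015 \cdot 10^{-5}$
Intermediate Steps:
$W = 15$ ($W = 5 \left(\left(-1\right) 6 + 9\right) = 5 \left(-6 + 9\right) = 5 \cdot 3 = 15$)
$D{\left(Z \right)} = -7 + Z^{2}$ ($D{\left(Z \right)} = Z^{2} - 7 = -7 + Z^{2}$)
$\frac{1}{D{\left(W \right)} - 19820} = \frac{1}{\left(-7 + 15^{2}\right) - 19820} = \frac{1}{\left(-7 + 225\right) - 19820} = \frac{1}{218 - 19820} = \frac{1}{-19602} = - \frac{1}{19602}$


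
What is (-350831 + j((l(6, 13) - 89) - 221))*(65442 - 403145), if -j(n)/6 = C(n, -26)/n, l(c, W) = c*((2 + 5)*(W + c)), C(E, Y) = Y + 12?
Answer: 14454148013783/122 ≈ 1.1848e+11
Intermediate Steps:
C(E, Y) = 12 + Y
l(c, W) = c*(7*W + 7*c) (l(c, W) = c*(7*(W + c)) = c*(7*W + 7*c))
j(n) = 84/n (j(n) = -6*(12 - 26)/n = -(-84)/n = 84/n)
(-350831 + j((l(6, 13) - 89) - 221))*(65442 - 403145) = (-350831 + 84/((7*6*(13 + 6) - 89) - 221))*(65442 - 403145) = (-350831 + 84/((7*6*19 - 89) - 221))*(-337703) = (-350831 + 84/((798 - 89) - 221))*(-337703) = (-350831 + 84/(709 - 221))*(-337703) = (-350831 + 84/488)*(-337703) = (-350831 + 84*(1/488))*(-337703) = (-350831 + 21/122)*(-337703) = -42801361/122*(-337703) = 14454148013783/122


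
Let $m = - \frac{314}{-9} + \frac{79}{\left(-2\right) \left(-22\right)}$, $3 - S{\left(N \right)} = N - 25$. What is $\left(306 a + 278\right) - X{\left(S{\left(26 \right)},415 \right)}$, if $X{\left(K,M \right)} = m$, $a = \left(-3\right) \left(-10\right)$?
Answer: $\frac{3730841}{396} \approx 9421.3$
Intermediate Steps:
$a = 30$
$S{\left(N \right)} = 28 - N$ ($S{\left(N \right)} = 3 - \left(N - 25\right) = 3 - \left(-25 + N\right) = 28 - N$)
$m = \frac{14527}{396}$ ($m = \left(-314\right) \left(- \frac{1}{9}\right) + \frac{79}{44} = \frac{314}{9} + 79 \cdot \frac{1}{44} = \frac{314}{9} + \frac{79}{44} = \frac{14527}{396} \approx 36.684$)
$X{\left(K,M \right)} = \frac{14527}{396}$
$\left(306 a + 278\right) - X{\left(S{\left(26 \right)},415 \right)} = \left(306 \cdot 30 + 278\right) - \frac{14527}{396} = \left(9180 + 278\right) - \frac{14527}{396} = 9458 - \frac{14527}{396} = \frac{3730841}{396}$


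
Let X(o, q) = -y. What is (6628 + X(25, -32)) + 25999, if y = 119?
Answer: 32508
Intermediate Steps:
X(o, q) = -119 (X(o, q) = -1*119 = -119)
(6628 + X(25, -32)) + 25999 = (6628 - 119) + 25999 = 6509 + 25999 = 32508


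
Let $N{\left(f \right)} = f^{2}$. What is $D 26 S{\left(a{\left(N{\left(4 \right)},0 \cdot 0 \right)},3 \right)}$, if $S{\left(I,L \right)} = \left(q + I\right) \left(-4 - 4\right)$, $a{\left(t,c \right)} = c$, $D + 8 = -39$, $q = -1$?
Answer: $-9776$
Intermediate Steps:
$D = -47$ ($D = -8 - 39 = -47$)
$S{\left(I,L \right)} = 8 - 8 I$ ($S{\left(I,L \right)} = \left(-1 + I\right) \left(-4 - 4\right) = \left(-1 + I\right) \left(-8\right) = 8 - 8 I$)
$D 26 S{\left(a{\left(N{\left(4 \right)},0 \cdot 0 \right)},3 \right)} = \left(-47\right) 26 \left(8 - 8 \cdot 0 \cdot 0\right) = - 1222 \left(8 - 0\right) = - 1222 \left(8 + 0\right) = \left(-1222\right) 8 = -9776$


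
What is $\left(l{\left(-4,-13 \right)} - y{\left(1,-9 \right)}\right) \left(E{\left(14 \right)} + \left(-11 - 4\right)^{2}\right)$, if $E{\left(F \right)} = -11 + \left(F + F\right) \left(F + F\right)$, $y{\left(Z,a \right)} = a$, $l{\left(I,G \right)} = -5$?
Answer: $3992$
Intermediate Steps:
$E{\left(F \right)} = -11 + 4 F^{2}$ ($E{\left(F \right)} = -11 + 2 F 2 F = -11 + 4 F^{2}$)
$\left(l{\left(-4,-13 \right)} - y{\left(1,-9 \right)}\right) \left(E{\left(14 \right)} + \left(-11 - 4\right)^{2}\right) = \left(-5 - -9\right) \left(\left(-11 + 4 \cdot 14^{2}\right) + \left(-11 - 4\right)^{2}\right) = \left(-5 + 9\right) \left(\left(-11 + 4 \cdot 196\right) + \left(-15\right)^{2}\right) = 4 \left(\left(-11 + 784\right) + 225\right) = 4 \left(773 + 225\right) = 4 \cdot 998 = 3992$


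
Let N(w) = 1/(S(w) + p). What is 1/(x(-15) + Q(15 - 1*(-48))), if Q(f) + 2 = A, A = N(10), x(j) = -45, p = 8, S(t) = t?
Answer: -18/845 ≈ -0.021302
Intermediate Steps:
N(w) = 1/(8 + w) (N(w) = 1/(w + 8) = 1/(8 + w))
A = 1/18 (A = 1/(8 + 10) = 1/18 ≈ 0.055556)
Q(f) = -35/18 (Q(f) = -2 + 1/18 = -35/18)
1/(x(-15) + Q(15 - 1*(-48))) = 1/(-45 - 35/18) = 1/(-845/18) = -18/845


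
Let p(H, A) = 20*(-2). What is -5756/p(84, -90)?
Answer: 1439/10 ≈ 143.90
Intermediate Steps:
p(H, A) = -40
-5756/p(84, -90) = -5756/(-40) = -5756*(-1/40) = 1439/10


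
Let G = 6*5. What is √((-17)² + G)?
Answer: √319 ≈ 17.861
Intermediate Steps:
G = 30
√((-17)² + G) = √((-17)² + 30) = √(289 + 30) = √319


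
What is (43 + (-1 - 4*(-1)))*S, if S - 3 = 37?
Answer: 1840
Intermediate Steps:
S = 40 (S = 3 + 37 = 40)
(43 + (-1 - 4*(-1)))*S = (43 + (-1 - 4*(-1)))*40 = (43 + (-1 + 4))*40 = (43 + 3)*40 = 46*40 = 1840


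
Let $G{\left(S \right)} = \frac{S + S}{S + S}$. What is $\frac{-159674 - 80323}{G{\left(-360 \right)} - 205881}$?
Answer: $\frac{239997}{205880} \approx 1.1657$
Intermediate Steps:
$G{\left(S \right)} = 1$ ($G{\left(S \right)} = \frac{2 S}{2 S} = 2 S \frac{1}{2 S} = 1$)
$\frac{-159674 - 80323}{G{\left(-360 \right)} - 205881} = \frac{-159674 - 80323}{1 - 205881} = - \frac{239997}{-205880} = \left(-239997\right) \left(- \frac{1}{205880}\right) = \frac{239997}{205880}$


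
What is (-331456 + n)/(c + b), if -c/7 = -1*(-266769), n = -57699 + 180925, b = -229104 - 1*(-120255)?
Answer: 34705/329372 ≈ 0.10537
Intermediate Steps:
b = -108849 (b = -229104 + 120255 = -108849)
n = 123226
c = -1867383 (c = -(-7)*(-266769) = -7*266769 = -1867383)
(-331456 + n)/(c + b) = (-331456 + 123226)/(-1867383 - 108849) = -208230/(-1976232) = -208230*(-1/1976232) = 34705/329372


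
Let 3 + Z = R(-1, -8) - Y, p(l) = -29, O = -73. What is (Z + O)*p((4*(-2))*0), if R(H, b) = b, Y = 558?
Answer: 18618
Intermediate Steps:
Z = -569 (Z = -3 + (-8 - 1*558) = -3 + (-8 - 558) = -3 - 566 = -569)
(Z + O)*p((4*(-2))*0) = (-569 - 73)*(-29) = -642*(-29) = 18618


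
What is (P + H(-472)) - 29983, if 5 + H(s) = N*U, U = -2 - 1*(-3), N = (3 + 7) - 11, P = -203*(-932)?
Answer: 159207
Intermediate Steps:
P = 189196
N = -1 (N = 10 - 11 = -1)
U = 1 (U = -2 + 3 = 1)
H(s) = -6 (H(s) = -5 - 1*1 = -5 - 1 = -6)
(P + H(-472)) - 29983 = (189196 - 6) - 29983 = 189190 - 29983 = 159207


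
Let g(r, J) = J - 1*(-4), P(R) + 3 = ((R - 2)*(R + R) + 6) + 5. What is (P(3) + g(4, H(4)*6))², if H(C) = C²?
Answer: 12996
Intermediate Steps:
P(R) = 8 + 2*R*(-2 + R) (P(R) = -3 + (((R - 2)*(R + R) + 6) + 5) = -3 + (((-2 + R)*(2*R) + 6) + 5) = -3 + ((2*R*(-2 + R) + 6) + 5) = -3 + ((6 + 2*R*(-2 + R)) + 5) = -3 + (11 + 2*R*(-2 + R)) = 8 + 2*R*(-2 + R))
g(r, J) = 4 + J (g(r, J) = J + 4 = 4 + J)
(P(3) + g(4, H(4)*6))² = ((8 - 4*3 + 2*3²) + (4 + 4²*6))² = ((8 - 12 + 2*9) + (4 + 16*6))² = ((8 - 12 + 18) + (4 + 96))² = (14 + 100)² = 114² = 12996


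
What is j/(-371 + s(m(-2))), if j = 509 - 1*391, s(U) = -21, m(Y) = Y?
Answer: -59/196 ≈ -0.30102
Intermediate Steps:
j = 118 (j = 509 - 391 = 118)
j/(-371 + s(m(-2))) = 118/(-371 - 21) = 118/(-392) = 118*(-1/392) = -59/196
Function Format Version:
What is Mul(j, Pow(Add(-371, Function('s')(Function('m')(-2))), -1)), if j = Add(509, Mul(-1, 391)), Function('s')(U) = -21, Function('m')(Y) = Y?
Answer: Rational(-59, 196) ≈ -0.30102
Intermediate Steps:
j = 118 (j = Add(509, -391) = 118)
Mul(j, Pow(Add(-371, Function('s')(Function('m')(-2))), -1)) = Mul(118, Pow(Add(-371, -21), -1)) = Mul(118, Pow(-392, -1)) = Mul(118, Rational(-1, 392)) = Rational(-59, 196)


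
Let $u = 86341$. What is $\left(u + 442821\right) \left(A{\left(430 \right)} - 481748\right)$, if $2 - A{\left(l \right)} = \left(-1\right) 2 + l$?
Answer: $-255148158188$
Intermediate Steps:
$A{\left(l \right)} = 4 - l$ ($A{\left(l \right)} = 2 - \left(\left(-1\right) 2 + l\right) = 2 - \left(-2 + l\right) = 4 - l$)
$\left(u + 442821\right) \left(A{\left(430 \right)} - 481748\right) = \left(86341 + 442821\right) \left(\left(4 - 430\right) - 481748\right) = 529162 \left(\left(4 - 430\right) - 481748\right) = 529162 \left(-426 - 481748\right) = 529162 \left(-482174\right) = -255148158188$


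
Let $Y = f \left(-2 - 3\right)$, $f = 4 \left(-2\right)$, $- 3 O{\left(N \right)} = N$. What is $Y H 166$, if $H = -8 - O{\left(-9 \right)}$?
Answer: $-73040$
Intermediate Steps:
$O{\left(N \right)} = - \frac{N}{3}$
$f = -8$
$Y = 40$ ($Y = - 8 \left(-2 - 3\right) = \left(-8\right) \left(-5\right) = 40$)
$H = -11$ ($H = -8 - \left(- \frac{1}{3}\right) \left(-9\right) = -8 - 3 = -11$)
$Y H 166 = 40 \left(-11\right) 166 = \left(-440\right) 166 = -73040$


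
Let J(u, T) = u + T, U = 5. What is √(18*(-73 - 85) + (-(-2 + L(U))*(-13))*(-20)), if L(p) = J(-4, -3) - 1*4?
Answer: 2*√134 ≈ 23.152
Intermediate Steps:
J(u, T) = T + u
L(p) = -11 (L(p) = (-3 - 4) - 1*4 = -7 - 4 = -11)
√(18*(-73 - 85) + (-(-2 + L(U))*(-13))*(-20)) = √(18*(-73 - 85) + (-(-2 - 11)*(-13))*(-20)) = √(18*(-158) + (-1*(-13)*(-13))*(-20)) = √(-2844 + (13*(-13))*(-20)) = √(-2844 - 169*(-20)) = √(-2844 + 3380) = √536 = 2*√134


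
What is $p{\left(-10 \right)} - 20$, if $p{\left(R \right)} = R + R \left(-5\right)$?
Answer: $20$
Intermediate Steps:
$p{\left(R \right)} = - 4 R$ ($p{\left(R \right)} = R - 5 R = - 4 R$)
$p{\left(-10 \right)} - 20 = \left(-4\right) \left(-10\right) - 20 = 40 - 20 = 20$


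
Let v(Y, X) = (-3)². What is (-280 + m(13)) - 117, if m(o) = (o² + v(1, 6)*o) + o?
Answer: -98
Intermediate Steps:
v(Y, X) = 9
m(o) = o² + 10*o (m(o) = (o² + 9*o) + o = o² + 10*o)
(-280 + m(13)) - 117 = (-280 + 13*(10 + 13)) - 117 = (-280 + 13*23) - 117 = (-280 + 299) - 117 = 19 - 117 = -98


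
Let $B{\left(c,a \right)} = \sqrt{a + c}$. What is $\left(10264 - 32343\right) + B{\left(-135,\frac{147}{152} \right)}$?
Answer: $-22079 + \frac{i \sqrt{774174}}{76} \approx -22079.0 + 11.577 i$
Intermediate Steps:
$\left(10264 - 32343\right) + B{\left(-135,\frac{147}{152} \right)} = \left(10264 - 32343\right) + \sqrt{\frac{147}{152} - 135} = -22079 + \sqrt{147 \cdot \frac{1}{152} - 135} = -22079 + \sqrt{\frac{147}{152} - 135} = -22079 + \sqrt{- \frac{20373}{152}} = -22079 + \frac{i \sqrt{774174}}{76}$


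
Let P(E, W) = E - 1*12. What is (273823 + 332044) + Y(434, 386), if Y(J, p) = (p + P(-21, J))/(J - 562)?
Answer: 77550623/128 ≈ 6.0586e+5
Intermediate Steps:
P(E, W) = -12 + E (P(E, W) = E - 12 = -12 + E)
Y(J, p) = (-33 + p)/(-562 + J) (Y(J, p) = (p + (-12 - 21))/(J - 562) = (p - 33)/(-562 + J) = (-33 + p)/(-562 + J))
(273823 + 332044) + Y(434, 386) = (273823 + 332044) + (-33 + 386)/(-562 + 434) = 605867 + 353/(-128) = 605867 - 1/128*353 = 605867 - 353/128 = 77550623/128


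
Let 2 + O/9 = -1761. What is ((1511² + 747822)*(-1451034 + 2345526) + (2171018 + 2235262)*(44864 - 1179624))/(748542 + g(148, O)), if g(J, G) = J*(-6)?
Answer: -381486004474/124609 ≈ -3.0615e+6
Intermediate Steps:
O = -15867 (O = -18 + 9*(-1761) = -18 - 15849 = -15867)
g(J, G) = -6*J
((1511² + 747822)*(-1451034 + 2345526) + (2171018 + 2235262)*(44864 - 1179624))/(748542 + g(148, O)) = ((1511² + 747822)*(-1451034 + 2345526) + (2171018 + 2235262)*(44864 - 1179624))/(748542 - 6*148) = ((2283121 + 747822)*894492 + 4406280*(-1134760))/(748542 - 888) = (3030943*894492 - 5000070292800)/747654 = (2711154265956 - 5000070292800)*(1/747654) = -2288916026844*1/747654 = -381486004474/124609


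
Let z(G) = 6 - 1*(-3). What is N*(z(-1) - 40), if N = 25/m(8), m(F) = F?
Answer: -775/8 ≈ -96.875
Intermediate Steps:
z(G) = 9 (z(G) = 6 + 3 = 9)
N = 25/8 ≈ 3.1250
N*(z(-1) - 40) = 25*(9 - 40)/8 = (25/8)*(-31) = -775/8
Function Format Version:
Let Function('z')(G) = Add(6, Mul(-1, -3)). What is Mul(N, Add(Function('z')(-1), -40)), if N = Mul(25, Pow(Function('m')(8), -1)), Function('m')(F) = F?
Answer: Rational(-775, 8) ≈ -96.875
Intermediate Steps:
Function('z')(G) = 9 (Function('z')(G) = Add(6, 3) = 9)
N = Rational(25, 8) (N = Mul(25, Pow(8, -1)) = Mul(25, Rational(1, 8)) = Rational(25, 8) ≈ 3.1250)
Mul(N, Add(Function('z')(-1), -40)) = Mul(Rational(25, 8), Add(9, -40)) = Mul(Rational(25, 8), -31) = Rational(-775, 8)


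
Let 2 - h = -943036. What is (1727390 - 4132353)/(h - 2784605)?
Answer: 2404963/1841567 ≈ 1.3059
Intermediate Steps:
h = 943038 (h = 2 - 1*(-943036) = 2 + 943036 = 943038)
(1727390 - 4132353)/(h - 2784605) = (1727390 - 4132353)/(943038 - 2784605) = -2404963/(-1841567) = -2404963*(-1/1841567) = 2404963/1841567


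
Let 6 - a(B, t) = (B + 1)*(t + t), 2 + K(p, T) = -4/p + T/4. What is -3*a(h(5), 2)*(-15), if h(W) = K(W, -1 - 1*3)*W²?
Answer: 17190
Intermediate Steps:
K(p, T) = -2 - 4/p + T/4 (K(p, T) = -2 + (-4/p + T/4) = -2 - 4/p + T/4)
h(W) = W²*(-3 - 4/W) (h(W) = (-2 - 4/W + (-1 - 1*3)/4)*W² = (-2 - 4/W + (-1 - 3)/4)*W² = (-2 - 4/W + (¼)*(-4))*W² = (-2 - 4/W - 1)*W² = (-3 - 4/W)*W² = W²*(-3 - 4/W))
a(B, t) = 6 - 2*t*(1 + B) (a(B, t) = 6 - (B + 1)*(t + t) = 6 - (1 + B)*2*t = 6 - 2*t*(1 + B))
-3*a(h(5), 2)*(-15) = -3*(6 - 2*2 - 2*(-1*5*(4 + 3*5))*2)*(-15) = -3*(6 - 4 - 2*(-1*5*(4 + 15))*2)*(-15) = -3*(6 - 4 - 2*(-1*5*19)*2)*(-15) = -3*(6 - 4 - 2*(-95)*2)*(-15) = -3*(6 - 4 + 380)*(-15) = -3*382*(-15) = -1146*(-15) = 17190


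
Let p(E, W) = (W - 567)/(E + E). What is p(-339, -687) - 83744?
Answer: -9462863/113 ≈ -83742.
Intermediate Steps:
p(E, W) = (-567 + W)/(2*E) (p(E, W) = (-567 + W)/((2*E)) = (-567 + W)*(1/(2*E)) = (-567 + W)/(2*E))
p(-339, -687) - 83744 = (1/2)*(-567 - 687)/(-339) - 83744 = (1/2)*(-1/339)*(-1254) - 83744 = 209/113 - 83744 = -9462863/113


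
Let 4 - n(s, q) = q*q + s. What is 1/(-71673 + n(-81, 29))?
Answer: -1/72429 ≈ -1.3807e-5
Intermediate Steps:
n(s, q) = 4 - s - q² (n(s, q) = 4 - (q*q + s) = 4 - (q² + s) = 4 - (s + q²) = 4 + (-s - q²) = 4 - s - q²)
1/(-71673 + n(-81, 29)) = 1/(-71673 + (4 - 1*(-81) - 1*29²)) = 1/(-71673 + (4 + 81 - 1*841)) = 1/(-71673 + (4 + 81 - 841)) = 1/(-71673 - 756) = 1/(-72429) = -1/72429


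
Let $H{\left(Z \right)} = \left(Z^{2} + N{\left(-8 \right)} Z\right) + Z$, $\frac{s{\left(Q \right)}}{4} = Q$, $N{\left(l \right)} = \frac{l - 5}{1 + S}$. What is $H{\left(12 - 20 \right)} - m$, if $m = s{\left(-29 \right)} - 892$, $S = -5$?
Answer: $1038$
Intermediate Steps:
$N{\left(l \right)} = \frac{5}{4} - \frac{l}{4}$ ($N{\left(l \right)} = \frac{l - 5}{1 - 5} = \frac{-5 + l}{-4} = \left(-5 + l\right) \left(- \frac{1}{4}\right) = \frac{5}{4} - \frac{l}{4}$)
$s{\left(Q \right)} = 4 Q$
$m = -1008$ ($m = 4 \left(-29\right) - 892 = -116 - 892 = -1008$)
$H{\left(Z \right)} = Z^{2} + \frac{17 Z}{4}$ ($H{\left(Z \right)} = \left(Z^{2} + \left(\frac{5}{4} - -2\right) Z\right) + Z = \left(Z^{2} + \left(\frac{5}{4} + 2\right) Z\right) + Z = \left(Z^{2} + \frac{13 Z}{4}\right) + Z = Z^{2} + \frac{17 Z}{4}$)
$H{\left(12 - 20 \right)} - m = \frac{\left(12 - 20\right) \left(17 + 4 \left(12 - 20\right)\right)}{4} - -1008 = \frac{\left(12 - 20\right) \left(17 + 4 \left(12 - 20\right)\right)}{4} + 1008 = \frac{1}{4} \left(-8\right) \left(17 + 4 \left(-8\right)\right) + 1008 = \frac{1}{4} \left(-8\right) \left(17 - 32\right) + 1008 = \frac{1}{4} \left(-8\right) \left(-15\right) + 1008 = 30 + 1008 = 1038$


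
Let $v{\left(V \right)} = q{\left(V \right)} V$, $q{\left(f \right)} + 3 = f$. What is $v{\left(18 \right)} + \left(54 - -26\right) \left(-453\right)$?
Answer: $-35970$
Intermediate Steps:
$q{\left(f \right)} = -3 + f$
$v{\left(V \right)} = V \left(-3 + V\right)$ ($v{\left(V \right)} = \left(-3 + V\right) V = V \left(-3 + V\right)$)
$v{\left(18 \right)} + \left(54 - -26\right) \left(-453\right) = 18 \left(-3 + 18\right) + \left(54 - -26\right) \left(-453\right) = 18 \cdot 15 + \left(54 + 26\right) \left(-453\right) = 270 + 80 \left(-453\right) = 270 - 36240 = -35970$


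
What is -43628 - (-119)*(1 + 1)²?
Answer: -43152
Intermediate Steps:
-43628 - (-119)*(1 + 1)² = -43628 - (-119)*2² = -43628 - (-119)*4 = -43628 - 1*(-476) = -43628 + 476 = -43152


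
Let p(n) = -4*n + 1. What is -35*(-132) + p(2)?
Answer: 4613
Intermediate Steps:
p(n) = 1 - 4*n
-35*(-132) + p(2) = -35*(-132) + (1 - 4*2) = 4620 + (1 - 8) = 4620 - 7 = 4613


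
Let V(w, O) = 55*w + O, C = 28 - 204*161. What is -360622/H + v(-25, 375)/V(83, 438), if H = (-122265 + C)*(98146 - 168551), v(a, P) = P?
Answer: 4092624985009/54625144458415 ≈ 0.074922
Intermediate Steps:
C = -32816 (C = 28 - 32844 = -32816)
H = 10918477805 (H = (-122265 - 32816)*(98146 - 168551) = -155081*(-70405) = 10918477805)
V(w, O) = O + 55*w
-360622/H + v(-25, 375)/V(83, 438) = -360622/10918477805 + 375/(438 + 55*83) = -360622*1/10918477805 + 375/(438 + 4565) = -360622/10918477805 + 375/5003 = 4092624985009/54625144458415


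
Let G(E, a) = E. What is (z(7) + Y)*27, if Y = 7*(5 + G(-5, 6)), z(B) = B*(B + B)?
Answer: 2646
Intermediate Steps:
z(B) = 2*B² (z(B) = B*(2*B) = 2*B²)
Y = 0 (Y = 7*(5 - 5) = 7*0 = 0)
(z(7) + Y)*27 = (2*7² + 0)*27 = (2*49 + 0)*27 = (98 + 0)*27 = 98*27 = 2646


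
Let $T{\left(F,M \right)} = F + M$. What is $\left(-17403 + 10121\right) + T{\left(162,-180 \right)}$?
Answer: $-7300$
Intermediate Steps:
$\left(-17403 + 10121\right) + T{\left(162,-180 \right)} = \left(-17403 + 10121\right) + \left(162 - 180\right) = -7282 - 18 = -7300$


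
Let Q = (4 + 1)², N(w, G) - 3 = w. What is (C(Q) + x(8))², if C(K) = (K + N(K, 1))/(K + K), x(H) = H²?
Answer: 10582009/2500 ≈ 4232.8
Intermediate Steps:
N(w, G) = 3 + w
Q = 25 (Q = 5² = 25)
C(K) = (3 + 2*K)/(2*K) (C(K) = (K + (3 + K))/(K + K) = (3 + 2*K)/((2*K)) = (3 + 2*K)*(1/(2*K)) = (3 + 2*K)/(2*K))
(C(Q) + x(8))² = ((3/2 + 25)/25 + 8²)² = ((1/25)*(53/2) + 64)² = (53/50 + 64)² = (3253/50)² = 10582009/2500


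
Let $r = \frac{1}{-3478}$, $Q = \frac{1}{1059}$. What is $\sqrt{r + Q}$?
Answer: $\frac{\sqrt{8909665638}}{3683202} \approx 0.025627$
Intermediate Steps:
$Q = \frac{1}{1059} \approx 0.00094429$
$r = - \frac{1}{3478} \approx -0.00028752$
$\sqrt{r + Q} = \sqrt{- \frac{1}{3478} + \frac{1}{1059}} = \sqrt{\frac{2419}{3683202}} = \frac{\sqrt{8909665638}}{3683202}$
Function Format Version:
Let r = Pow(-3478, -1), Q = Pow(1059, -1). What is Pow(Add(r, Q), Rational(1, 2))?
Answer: Mul(Rational(1, 3683202), Pow(8909665638, Rational(1, 2))) ≈ 0.025627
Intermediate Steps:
Q = Rational(1, 1059) ≈ 0.00094429
r = Rational(-1, 3478) ≈ -0.00028752
Pow(Add(r, Q), Rational(1, 2)) = Pow(Add(Rational(-1, 3478), Rational(1, 1059)), Rational(1, 2)) = Pow(Rational(2419, 3683202), Rational(1, 2)) = Mul(Rational(1, 3683202), Pow(8909665638, Rational(1, 2)))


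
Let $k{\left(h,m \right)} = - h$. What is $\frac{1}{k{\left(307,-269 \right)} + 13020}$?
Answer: $\frac{1}{12713} \approx 7.866 \cdot 10^{-5}$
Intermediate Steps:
$\frac{1}{k{\left(307,-269 \right)} + 13020} = \frac{1}{\left(-1\right) 307 + 13020} = \frac{1}{-307 + 13020} = \frac{1}{12713}$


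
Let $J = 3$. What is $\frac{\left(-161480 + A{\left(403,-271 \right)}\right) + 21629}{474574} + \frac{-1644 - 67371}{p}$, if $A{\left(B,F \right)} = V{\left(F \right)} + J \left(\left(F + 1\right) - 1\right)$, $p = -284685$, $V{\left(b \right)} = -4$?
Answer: $- \frac{243111499}{4503469973} \approx -0.053983$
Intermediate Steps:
$A{\left(B,F \right)} = -4 + 3 F$ ($A{\left(B,F \right)} = -4 + 3 \left(\left(F + 1\right) - 1\right) = -4 + 3 \left(\left(1 + F\right) - 1\right) = -4 + 3 F$)
$\frac{\left(-161480 + A{\left(403,-271 \right)}\right) + 21629}{474574} + \frac{-1644 - 67371}{p} = \frac{\left(-161480 + \left(-4 + 3 \left(-271\right)\right)\right) + 21629}{474574} + \frac{-1644 - 67371}{-284685} = \left(\left(-161480 - 817\right) + 21629\right) \frac{1}{474574} - - \frac{4601}{18979} = \left(\left(-161480 - 817\right) + 21629\right) \frac{1}{474574} + \frac{4601}{18979} = \left(-162297 + 21629\right) \frac{1}{474574} + \frac{4601}{18979} = \left(-140668\right) \frac{1}{474574} + \frac{4601}{18979} = - \frac{70334}{237287} + \frac{4601}{18979} = - \frac{243111499}{4503469973}$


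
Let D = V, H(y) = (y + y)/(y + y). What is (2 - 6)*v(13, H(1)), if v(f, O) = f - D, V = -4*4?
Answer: -116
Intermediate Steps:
V = -16
H(y) = 1 (H(y) = (2*y)/((2*y)) = (2*y)*(1/(2*y)) = 1)
D = -16
v(f, O) = 16 + f (v(f, O) = f - 1*(-16) = f + 16 = 16 + f)
(2 - 6)*v(13, H(1)) = (2 - 6)*(16 + 13) = -4*29 = -116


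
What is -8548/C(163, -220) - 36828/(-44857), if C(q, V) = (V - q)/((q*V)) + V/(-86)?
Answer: -19067977022908/5731666843 ≈ -3326.8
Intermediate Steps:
C(q, V) = -V/86 + (V - q)/(V*q) (C(q, V) = (V - q)/((V*q)) + V*(-1/86) = (V - q)*(1/(V*q)) - V/86 = (V - q)/(V*q) - V/86 = -V/86 + (V - q)/(V*q))
-8548/C(163, -220) - 36828/(-44857) = -8548/(1/163 - 1/(-220) - 1/86*(-220)) - 36828/(-44857) = -8548/(1/163 - 1*(-1/220) + 110/43) - 36828*(-1/44857) = -8548/(1/163 + 1/220 + 110/43) + 1188/1447 = -8548/3961069/1541980 + 1188/1447 = -8548*1541980/3961069 + 1188/1447 = -13180845040/3961069 + 1188/1447 = -19067977022908/5731666843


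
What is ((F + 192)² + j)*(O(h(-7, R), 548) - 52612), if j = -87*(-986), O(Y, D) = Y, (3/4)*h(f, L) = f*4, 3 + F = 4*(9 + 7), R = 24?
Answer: -23659188868/3 ≈ -7.8864e+9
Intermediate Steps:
F = 61 (F = -3 + 4*(9 + 7) = -3 + 4*16 = -3 + 64 = 61)
h(f, L) = 16*f/3 (h(f, L) = 4*(f*4)/3 = 4*(4*f)/3 = 16*f/3)
j = 85782
((F + 192)² + j)*(O(h(-7, R), 548) - 52612) = ((61 + 192)² + 85782)*((16/3)*(-7) - 52612) = (253² + 85782)*(-112/3 - 52612) = (64009 + 85782)*(-157948/3) = 149791*(-157948/3) = -23659188868/3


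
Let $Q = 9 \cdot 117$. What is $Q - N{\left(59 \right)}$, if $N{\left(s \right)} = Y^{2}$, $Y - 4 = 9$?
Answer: $884$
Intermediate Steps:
$Y = 13$ ($Y = 4 + 9 = 13$)
$Q = 1053$
$N{\left(s \right)} = 169$ ($N{\left(s \right)} = 13^{2} = 169$)
$Q - N{\left(59 \right)} = 1053 - 169 = 884$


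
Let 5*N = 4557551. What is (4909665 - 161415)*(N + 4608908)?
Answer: 26212325718150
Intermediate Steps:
N = 4557551/5 (N = (1/5)*4557551 = 4557551/5 ≈ 9.1151e+5)
(4909665 - 161415)*(N + 4608908) = (4909665 - 161415)*(4557551/5 + 4608908) = 4748250*(27602091/5) = 26212325718150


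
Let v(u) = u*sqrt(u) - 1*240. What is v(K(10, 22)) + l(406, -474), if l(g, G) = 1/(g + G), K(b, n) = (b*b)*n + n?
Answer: -16321/68 + 2222*sqrt(2222) ≈ 1.0450e+5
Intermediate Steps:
K(b, n) = n + n*b**2 (K(b, n) = b**2*n + n = n*b**2 + n = n + n*b**2)
v(u) = -240 + u**(3/2) (v(u) = u**(3/2) - 240 = -240 + u**(3/2))
l(g, G) = 1/(G + g)
v(K(10, 22)) + l(406, -474) = (-240 + (22*(1 + 10**2))**(3/2)) + 1/(-474 + 406) = (-240 + (22*(1 + 100))**(3/2)) + 1/(-68) = (-240 + (22*101)**(3/2)) - 1/68 = (-240 + 2222**(3/2)) - 1/68 = (-240 + 2222*sqrt(2222)) - 1/68 = -16321/68 + 2222*sqrt(2222)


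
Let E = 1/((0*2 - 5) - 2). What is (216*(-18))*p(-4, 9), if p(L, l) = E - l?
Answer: 248832/7 ≈ 35547.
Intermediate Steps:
E = -⅐ (E = 1/((0 - 5) - 2) = 1/(-5 - 2) = 1/(-7) = -⅐ ≈ -0.14286)
p(L, l) = -⅐ - l
(216*(-18))*p(-4, 9) = (216*(-18))*(-⅐ - 1*9) = -3888*(-⅐ - 9) = -3888*(-64/7) = 248832/7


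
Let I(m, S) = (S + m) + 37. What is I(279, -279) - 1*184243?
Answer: -184206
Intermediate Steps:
I(m, S) = 37 + S + m
I(279, -279) - 1*184243 = (37 - 279 + 279) - 1*184243 = 37 - 184243 = -184206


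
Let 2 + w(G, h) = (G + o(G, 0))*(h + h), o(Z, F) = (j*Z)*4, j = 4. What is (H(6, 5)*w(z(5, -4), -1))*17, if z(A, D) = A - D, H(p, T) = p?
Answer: -31416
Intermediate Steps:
o(Z, F) = 16*Z (o(Z, F) = (4*Z)*4 = 16*Z)
w(G, h) = -2 + 34*G*h (w(G, h) = -2 + (G + 16*G)*(h + h) = -2 + (17*G)*(2*h) = -2 + 34*G*h)
(H(6, 5)*w(z(5, -4), -1))*17 = (6*(-2 + 34*(5 - 1*(-4))*(-1)))*17 = (6*(-2 + 34*(5 + 4)*(-1)))*17 = (6*(-2 + 34*9*(-1)))*17 = (6*(-2 - 306))*17 = (6*(-308))*17 = -1848*17 = -31416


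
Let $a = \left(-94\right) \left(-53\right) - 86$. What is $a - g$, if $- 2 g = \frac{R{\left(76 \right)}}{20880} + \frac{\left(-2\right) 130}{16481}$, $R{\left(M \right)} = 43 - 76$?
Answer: $\frac{1123216395029}{229415520} \approx 4896.0$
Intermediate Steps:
$R{\left(M \right)} = -33$ ($R{\left(M \right)} = 43 - 76 = -33$)
$a = 4896$ ($a = 4982 - 86 = 4896$)
$g = \frac{1990891}{229415520}$ ($g = - \frac{- \frac{33}{20880} + \frac{\left(-2\right) 130}{16481}}{2} = - \frac{\left(-33\right) \frac{1}{20880} - \frac{260}{16481}}{2} = - \frac{- \frac{11}{6960} - \frac{260}{16481}}{2} = \left(- \frac{1}{2}\right) \left(- \frac{1990891}{114707760}\right) = \frac{1990891}{229415520} \approx 0.0086781$)
$a - g = 4896 - \frac{1990891}{229415520} = \frac{1123216395029}{229415520}$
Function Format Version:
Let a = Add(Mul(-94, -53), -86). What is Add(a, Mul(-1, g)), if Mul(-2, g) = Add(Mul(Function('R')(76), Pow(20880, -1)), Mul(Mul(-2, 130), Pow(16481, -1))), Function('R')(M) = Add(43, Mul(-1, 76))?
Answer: Rational(1123216395029, 229415520) ≈ 4896.0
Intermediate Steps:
Function('R')(M) = -33 (Function('R')(M) = Add(43, -76) = -33)
a = 4896 (a = Add(4982, -86) = 4896)
g = Rational(1990891, 229415520) (g = Mul(Rational(-1, 2), Add(Mul(-33, Pow(20880, -1)), Mul(Mul(-2, 130), Pow(16481, -1)))) = Mul(Rational(-1, 2), Add(Mul(-33, Rational(1, 20880)), Mul(-260, Rational(1, 16481)))) = Mul(Rational(-1, 2), Add(Rational(-11, 6960), Rational(-260, 16481))) = Mul(Rational(-1, 2), Rational(-1990891, 114707760)) = Rational(1990891, 229415520) ≈ 0.0086781)
Add(a, Mul(-1, g)) = Add(4896, Mul(-1, Rational(1990891, 229415520))) = Add(4896, Rational(-1990891, 229415520)) = Rational(1123216395029, 229415520)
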